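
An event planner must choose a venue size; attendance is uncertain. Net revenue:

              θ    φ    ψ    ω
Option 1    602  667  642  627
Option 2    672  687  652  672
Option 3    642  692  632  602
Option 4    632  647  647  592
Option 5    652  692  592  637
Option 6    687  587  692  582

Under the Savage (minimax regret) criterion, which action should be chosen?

Column bests: θ=687, φ=692, ψ=692, ω=672.
Option 1 regrets: 85, 25, 50, 45 → max 85
Option 2 regrets: 15, 5, 40, 0 → max 40
Option 3 regrets: 45, 0, 60, 70 → max 70
Option 4 regrets: 55, 45, 45, 80 → max 80
Option 5 regrets: 35, 0, 100, 35 → max 100
Option 6 regrets: 0, 105, 0, 90 → max 105
Smallest max regret = 40 → Option 2.

Option 2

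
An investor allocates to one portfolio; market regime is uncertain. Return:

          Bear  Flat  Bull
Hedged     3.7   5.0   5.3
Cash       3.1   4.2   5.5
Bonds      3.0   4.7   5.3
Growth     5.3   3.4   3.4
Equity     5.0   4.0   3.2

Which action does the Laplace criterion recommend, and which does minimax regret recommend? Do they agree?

Row averages: Hedged=14/3, Cash=64/15, Bonds=13/3, Growth=121/30, Equity=61/15
Highest average = 14/3 → Hedged.
Column bests: Bear=5.3, Flat=5.0, Bull=5.5.
Hedged regrets: 1.6, 0.0, 0.2 → max 1.6
Cash regrets: 2.2, 0.8, 0.0 → max 2.2
Bonds regrets: 2.3, 0.3, 0.2 → max 2.3
Growth regrets: 0.0, 1.6, 2.1 → max 2.1
Equity regrets: 0.3, 1.0, 2.3 → max 2.3
Smallest max regret = 1.6 → Hedged.

laplace → Hedged; minimax regret → Hedged (agree)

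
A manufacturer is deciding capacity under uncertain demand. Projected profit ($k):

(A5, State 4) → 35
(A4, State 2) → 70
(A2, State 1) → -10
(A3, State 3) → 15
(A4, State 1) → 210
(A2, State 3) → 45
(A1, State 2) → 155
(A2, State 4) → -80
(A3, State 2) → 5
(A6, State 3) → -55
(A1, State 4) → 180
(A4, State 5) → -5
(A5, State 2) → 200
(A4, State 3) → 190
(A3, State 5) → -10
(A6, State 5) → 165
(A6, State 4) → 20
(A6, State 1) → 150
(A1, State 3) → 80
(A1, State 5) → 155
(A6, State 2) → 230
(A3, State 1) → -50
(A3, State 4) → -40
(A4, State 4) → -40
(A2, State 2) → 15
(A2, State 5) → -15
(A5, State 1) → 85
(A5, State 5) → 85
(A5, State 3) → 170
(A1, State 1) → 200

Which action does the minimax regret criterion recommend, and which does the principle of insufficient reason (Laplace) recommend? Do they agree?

minimax regret → A1; laplace → A1 (agree)

Column bests: State 1=210, State 2=230, State 3=190, State 4=180, State 5=165.
A1 regrets: 10, 75, 110, 0, 10 → max 110
A2 regrets: 220, 215, 145, 260, 180 → max 260
A3 regrets: 260, 225, 175, 220, 175 → max 260
A4 regrets: 0, 160, 0, 220, 170 → max 220
A5 regrets: 125, 30, 20, 145, 80 → max 145
A6 regrets: 60, 0, 245, 160, 0 → max 245
Smallest max regret = 110 → A1.
Row averages: A1=154, A2=-9, A3=-16, A4=85, A5=115, A6=102
Highest average = 154 → A1.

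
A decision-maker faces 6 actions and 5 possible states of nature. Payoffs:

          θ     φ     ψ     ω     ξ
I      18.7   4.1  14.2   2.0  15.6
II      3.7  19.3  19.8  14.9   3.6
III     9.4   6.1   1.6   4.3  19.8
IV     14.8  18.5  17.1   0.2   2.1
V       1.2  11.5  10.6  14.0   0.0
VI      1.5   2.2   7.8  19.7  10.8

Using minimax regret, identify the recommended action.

Column bests: θ=18.7, φ=19.3, ψ=19.8, ω=19.7, ξ=19.8.
I regrets: 0.0, 15.2, 5.6, 17.7, 4.2 → max 17.7
II regrets: 15.0, 0.0, 0.0, 4.8, 16.2 → max 16.2
III regrets: 9.3, 13.2, 18.2, 15.4, 0.0 → max 18.2
IV regrets: 3.9, 0.8, 2.7, 19.5, 17.7 → max 19.5
V regrets: 17.5, 7.8, 9.2, 5.7, 19.8 → max 19.8
VI regrets: 17.2, 17.1, 12.0, 0.0, 9.0 → max 17.2
Smallest max regret = 16.2 → II.

II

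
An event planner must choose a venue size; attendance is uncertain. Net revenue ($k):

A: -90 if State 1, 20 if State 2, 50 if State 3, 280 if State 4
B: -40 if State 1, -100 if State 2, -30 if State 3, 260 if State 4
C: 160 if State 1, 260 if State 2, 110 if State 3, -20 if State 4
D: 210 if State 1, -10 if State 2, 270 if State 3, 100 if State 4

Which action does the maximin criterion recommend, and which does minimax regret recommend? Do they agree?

Row minima: A=-90, B=-100, C=-20, D=-10
Best worst-case = -10 → D.
Column bests: State 1=210, State 2=260, State 3=270, State 4=280.
A regrets: 300, 240, 220, 0 → max 300
B regrets: 250, 360, 300, 20 → max 360
C regrets: 50, 0, 160, 300 → max 300
D regrets: 0, 270, 0, 180 → max 270
Smallest max regret = 270 → D.

maximin → D; minimax regret → D (agree)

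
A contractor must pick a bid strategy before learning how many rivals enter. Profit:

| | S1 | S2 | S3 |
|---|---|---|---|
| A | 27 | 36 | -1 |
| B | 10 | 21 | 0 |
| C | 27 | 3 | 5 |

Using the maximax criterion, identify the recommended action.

A

Row maxima: A=36, B=21, C=27
Best best-case = 36 → A.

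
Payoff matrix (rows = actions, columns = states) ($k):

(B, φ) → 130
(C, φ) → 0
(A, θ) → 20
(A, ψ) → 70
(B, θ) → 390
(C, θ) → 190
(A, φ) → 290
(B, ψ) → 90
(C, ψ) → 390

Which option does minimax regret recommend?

Column bests: θ=390, φ=290, ψ=390.
A regrets: 370, 0, 320 → max 370
B regrets: 0, 160, 300 → max 300
C regrets: 200, 290, 0 → max 290
Smallest max regret = 290 → C.

C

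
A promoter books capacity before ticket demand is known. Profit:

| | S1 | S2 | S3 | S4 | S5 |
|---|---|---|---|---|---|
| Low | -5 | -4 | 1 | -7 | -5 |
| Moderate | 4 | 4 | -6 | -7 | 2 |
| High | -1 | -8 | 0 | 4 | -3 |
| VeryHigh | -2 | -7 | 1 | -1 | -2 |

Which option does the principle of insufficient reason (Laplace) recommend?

Row averages: Low=-4, Moderate=-0.6, High=-1.6, VeryHigh=-2.2
Highest average = -0.6 → Moderate.

Moderate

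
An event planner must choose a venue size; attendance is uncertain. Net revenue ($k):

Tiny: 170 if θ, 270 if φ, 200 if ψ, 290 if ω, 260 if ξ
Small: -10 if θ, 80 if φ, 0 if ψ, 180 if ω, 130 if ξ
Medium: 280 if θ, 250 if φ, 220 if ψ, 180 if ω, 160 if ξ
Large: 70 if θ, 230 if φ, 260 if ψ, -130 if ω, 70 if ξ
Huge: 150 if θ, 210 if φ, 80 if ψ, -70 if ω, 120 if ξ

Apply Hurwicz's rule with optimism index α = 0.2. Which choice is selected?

Tiny: 0.2·290 + 0.8·170 = 194
Small: 0.2·180 + 0.8·(-10) = 28
Medium: 0.2·280 + 0.8·160 = 184
Large: 0.2·260 + 0.8·(-130) = -52
Huge: 0.2·210 + 0.8·(-70) = -14
Highest Hurwicz score = 194 → Tiny.

Tiny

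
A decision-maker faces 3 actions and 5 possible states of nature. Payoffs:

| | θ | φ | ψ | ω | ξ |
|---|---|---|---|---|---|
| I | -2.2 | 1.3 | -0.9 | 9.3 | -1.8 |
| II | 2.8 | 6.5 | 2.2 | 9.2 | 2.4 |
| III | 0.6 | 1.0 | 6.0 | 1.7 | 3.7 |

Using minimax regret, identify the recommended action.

II

Column bests: θ=2.8, φ=6.5, ψ=6.0, ω=9.3, ξ=3.7.
I regrets: 5.0, 5.2, 6.9, 0.0, 5.5 → max 6.9
II regrets: 0.0, 0.0, 3.8, 0.1, 1.3 → max 3.8
III regrets: 2.2, 5.5, 0.0, 7.6, 0.0 → max 7.6
Smallest max regret = 3.8 → II.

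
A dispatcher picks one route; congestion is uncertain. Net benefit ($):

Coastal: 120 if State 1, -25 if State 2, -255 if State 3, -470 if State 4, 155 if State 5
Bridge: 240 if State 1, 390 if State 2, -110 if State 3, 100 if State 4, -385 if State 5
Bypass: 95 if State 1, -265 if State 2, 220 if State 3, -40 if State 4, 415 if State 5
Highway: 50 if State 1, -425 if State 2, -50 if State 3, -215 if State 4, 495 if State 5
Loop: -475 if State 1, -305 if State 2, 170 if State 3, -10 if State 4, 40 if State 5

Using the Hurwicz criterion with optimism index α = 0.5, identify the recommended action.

Coastal: 0.5·155 + 0.5·(-470) = -157.5
Bridge: 0.5·390 + 0.5·(-385) = 2.5
Bypass: 0.5·415 + 0.5·(-265) = 75
Highway: 0.5·495 + 0.5·(-425) = 35
Loop: 0.5·170 + 0.5·(-475) = -152.5
Highest Hurwicz score = 75 → Bypass.

Bypass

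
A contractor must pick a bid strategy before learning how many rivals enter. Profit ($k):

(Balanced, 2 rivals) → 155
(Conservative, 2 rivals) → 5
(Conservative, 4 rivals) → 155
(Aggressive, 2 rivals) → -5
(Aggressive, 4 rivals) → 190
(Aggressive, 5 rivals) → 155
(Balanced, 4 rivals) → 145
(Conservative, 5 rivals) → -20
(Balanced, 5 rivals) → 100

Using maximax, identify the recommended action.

Aggressive

Row maxima: Conservative=155, Balanced=155, Aggressive=190
Best best-case = 190 → Aggressive.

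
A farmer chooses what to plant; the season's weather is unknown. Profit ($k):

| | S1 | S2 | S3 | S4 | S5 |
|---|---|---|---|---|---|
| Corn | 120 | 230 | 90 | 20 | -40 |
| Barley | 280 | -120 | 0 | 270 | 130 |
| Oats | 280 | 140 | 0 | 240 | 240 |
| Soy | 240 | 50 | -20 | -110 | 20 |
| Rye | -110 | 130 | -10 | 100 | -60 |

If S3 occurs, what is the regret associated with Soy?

Best payoff under S3 is 90.
Regret = 90 − (-20) = 110.

110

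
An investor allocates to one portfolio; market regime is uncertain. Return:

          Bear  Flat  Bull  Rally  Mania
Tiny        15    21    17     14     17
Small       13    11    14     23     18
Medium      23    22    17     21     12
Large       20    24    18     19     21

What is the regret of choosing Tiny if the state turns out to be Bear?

8

Best payoff under Bear is 23.
Regret = 23 − 15 = 8.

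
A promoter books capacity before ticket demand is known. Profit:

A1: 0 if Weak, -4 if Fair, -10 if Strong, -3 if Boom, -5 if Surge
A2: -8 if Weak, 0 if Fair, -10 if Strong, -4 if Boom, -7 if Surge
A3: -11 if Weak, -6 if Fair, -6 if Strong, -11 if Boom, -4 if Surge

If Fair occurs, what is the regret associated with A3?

Best payoff under Fair is 0.
Regret = 0 − (-6) = 6.

6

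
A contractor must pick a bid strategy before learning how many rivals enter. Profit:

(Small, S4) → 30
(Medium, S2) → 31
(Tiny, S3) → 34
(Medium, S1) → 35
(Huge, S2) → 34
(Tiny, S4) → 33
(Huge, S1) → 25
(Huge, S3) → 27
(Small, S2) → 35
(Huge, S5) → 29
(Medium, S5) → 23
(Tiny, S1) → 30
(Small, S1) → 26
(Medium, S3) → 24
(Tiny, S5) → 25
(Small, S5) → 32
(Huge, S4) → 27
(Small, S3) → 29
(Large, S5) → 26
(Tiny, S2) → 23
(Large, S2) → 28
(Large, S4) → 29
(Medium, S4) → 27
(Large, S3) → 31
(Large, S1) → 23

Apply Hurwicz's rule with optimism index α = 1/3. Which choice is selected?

Small

Tiny: 1/3·34 + 2/3·23 = 80/3
Small: 1/3·35 + 2/3·26 = 29
Medium: 1/3·35 + 2/3·23 = 27
Large: 1/3·31 + 2/3·23 = 77/3
Huge: 1/3·34 + 2/3·25 = 28
Highest Hurwicz score = 29 → Small.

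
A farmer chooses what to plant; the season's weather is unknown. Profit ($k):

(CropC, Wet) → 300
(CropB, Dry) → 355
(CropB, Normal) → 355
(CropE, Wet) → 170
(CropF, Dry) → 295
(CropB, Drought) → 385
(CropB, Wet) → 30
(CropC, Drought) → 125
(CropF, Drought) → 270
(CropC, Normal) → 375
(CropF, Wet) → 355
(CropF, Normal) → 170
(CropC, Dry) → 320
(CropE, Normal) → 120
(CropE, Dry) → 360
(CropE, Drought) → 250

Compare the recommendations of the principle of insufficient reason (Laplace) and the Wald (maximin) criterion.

laplace → CropB; maximin → CropF (disagree)

Row averages: CropF=272.5, CropC=280, CropE=225, CropB=281.25
Highest average = 281.25 → CropB.
Row minima: CropF=170, CropC=125, CropE=120, CropB=30
Best worst-case = 170 → CropF.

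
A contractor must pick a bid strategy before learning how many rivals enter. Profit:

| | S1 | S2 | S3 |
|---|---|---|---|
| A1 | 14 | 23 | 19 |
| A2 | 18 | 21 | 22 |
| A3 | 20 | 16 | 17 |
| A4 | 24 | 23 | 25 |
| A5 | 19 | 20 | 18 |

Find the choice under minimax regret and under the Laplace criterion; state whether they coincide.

minimax regret → A4; laplace → A4 (agree)

Column bests: S1=24, S2=23, S3=25.
A1 regrets: 10, 0, 6 → max 10
A2 regrets: 6, 2, 3 → max 6
A3 regrets: 4, 7, 8 → max 8
A4 regrets: 0, 0, 0 → max 0
A5 regrets: 5, 3, 7 → max 7
Smallest max regret = 0 → A4.
Row averages: A1=56/3, A2=61/3, A3=53/3, A4=24, A5=19
Highest average = 24 → A4.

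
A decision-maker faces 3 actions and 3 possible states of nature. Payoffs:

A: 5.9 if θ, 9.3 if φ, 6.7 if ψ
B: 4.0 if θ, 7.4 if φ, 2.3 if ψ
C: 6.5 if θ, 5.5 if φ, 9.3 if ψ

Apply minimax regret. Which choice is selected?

Column bests: θ=6.5, φ=9.3, ψ=9.3.
A regrets: 0.6, 0.0, 2.6 → max 2.6
B regrets: 2.5, 1.9, 7.0 → max 7.0
C regrets: 0.0, 3.8, 0.0 → max 3.8
Smallest max regret = 2.6 → A.

A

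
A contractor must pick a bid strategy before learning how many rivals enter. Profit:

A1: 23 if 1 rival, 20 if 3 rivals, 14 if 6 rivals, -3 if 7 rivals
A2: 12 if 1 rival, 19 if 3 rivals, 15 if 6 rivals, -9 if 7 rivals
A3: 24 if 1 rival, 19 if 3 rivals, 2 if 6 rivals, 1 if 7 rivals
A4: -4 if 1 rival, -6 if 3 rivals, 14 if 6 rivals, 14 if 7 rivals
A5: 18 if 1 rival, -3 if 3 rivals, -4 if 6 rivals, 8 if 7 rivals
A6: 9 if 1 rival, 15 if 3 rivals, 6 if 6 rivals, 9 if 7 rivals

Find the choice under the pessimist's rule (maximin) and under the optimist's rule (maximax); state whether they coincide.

maximin → A6; maximax → A3 (disagree)

Row minima: A1=-3, A2=-9, A3=1, A4=-6, A5=-4, A6=6
Best worst-case = 6 → A6.
Row maxima: A1=23, A2=19, A3=24, A4=14, A5=18, A6=15
Best best-case = 24 → A3.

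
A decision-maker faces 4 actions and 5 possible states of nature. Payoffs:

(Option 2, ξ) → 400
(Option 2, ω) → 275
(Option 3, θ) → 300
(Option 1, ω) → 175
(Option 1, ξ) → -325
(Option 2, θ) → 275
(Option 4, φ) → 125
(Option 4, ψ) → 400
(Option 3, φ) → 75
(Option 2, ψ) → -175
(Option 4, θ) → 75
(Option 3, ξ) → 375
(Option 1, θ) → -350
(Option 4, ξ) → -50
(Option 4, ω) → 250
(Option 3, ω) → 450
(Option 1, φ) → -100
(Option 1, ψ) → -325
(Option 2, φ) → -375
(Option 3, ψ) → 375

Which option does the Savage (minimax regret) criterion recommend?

Option 3

Column bests: θ=300, φ=125, ψ=400, ω=450, ξ=400.
Option 1 regrets: 650, 225, 725, 275, 725 → max 725
Option 2 regrets: 25, 500, 575, 175, 0 → max 575
Option 3 regrets: 0, 50, 25, 0, 25 → max 50
Option 4 regrets: 225, 0, 0, 200, 450 → max 450
Smallest max regret = 50 → Option 3.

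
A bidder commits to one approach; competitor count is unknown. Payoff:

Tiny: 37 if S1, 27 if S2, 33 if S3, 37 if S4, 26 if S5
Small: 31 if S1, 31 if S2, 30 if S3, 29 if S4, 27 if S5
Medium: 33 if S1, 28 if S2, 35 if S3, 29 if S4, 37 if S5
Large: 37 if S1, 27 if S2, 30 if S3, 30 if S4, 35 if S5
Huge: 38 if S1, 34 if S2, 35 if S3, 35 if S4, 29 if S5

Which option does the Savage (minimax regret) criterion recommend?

Large

Column bests: S1=38, S2=34, S3=35, S4=37, S5=37.
Tiny regrets: 1, 7, 2, 0, 11 → max 11
Small regrets: 7, 3, 5, 8, 10 → max 10
Medium regrets: 5, 6, 0, 8, 0 → max 8
Large regrets: 1, 7, 5, 7, 2 → max 7
Huge regrets: 0, 0, 0, 2, 8 → max 8
Smallest max regret = 7 → Large.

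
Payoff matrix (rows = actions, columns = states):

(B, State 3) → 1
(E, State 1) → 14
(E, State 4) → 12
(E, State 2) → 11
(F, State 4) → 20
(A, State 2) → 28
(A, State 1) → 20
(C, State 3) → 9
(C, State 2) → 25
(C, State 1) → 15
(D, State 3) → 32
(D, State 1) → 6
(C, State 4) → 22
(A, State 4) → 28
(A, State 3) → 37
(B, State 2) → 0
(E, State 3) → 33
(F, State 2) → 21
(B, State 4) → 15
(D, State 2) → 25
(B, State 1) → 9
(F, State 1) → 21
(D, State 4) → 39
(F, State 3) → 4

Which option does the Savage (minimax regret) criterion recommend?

A

Column bests: State 1=21, State 2=28, State 3=37, State 4=39.
A regrets: 1, 0, 0, 11 → max 11
B regrets: 12, 28, 36, 24 → max 36
C regrets: 6, 3, 28, 17 → max 28
D regrets: 15, 3, 5, 0 → max 15
E regrets: 7, 17, 4, 27 → max 27
F regrets: 0, 7, 33, 19 → max 33
Smallest max regret = 11 → A.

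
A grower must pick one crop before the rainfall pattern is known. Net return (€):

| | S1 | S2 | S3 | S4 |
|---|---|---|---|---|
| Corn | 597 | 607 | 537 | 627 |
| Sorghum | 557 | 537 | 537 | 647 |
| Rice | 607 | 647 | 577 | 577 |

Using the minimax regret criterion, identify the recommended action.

Corn

Column bests: S1=607, S2=647, S3=577, S4=647.
Corn regrets: 10, 40, 40, 20 → max 40
Sorghum regrets: 50, 110, 40, 0 → max 110
Rice regrets: 0, 0, 0, 70 → max 70
Smallest max regret = 40 → Corn.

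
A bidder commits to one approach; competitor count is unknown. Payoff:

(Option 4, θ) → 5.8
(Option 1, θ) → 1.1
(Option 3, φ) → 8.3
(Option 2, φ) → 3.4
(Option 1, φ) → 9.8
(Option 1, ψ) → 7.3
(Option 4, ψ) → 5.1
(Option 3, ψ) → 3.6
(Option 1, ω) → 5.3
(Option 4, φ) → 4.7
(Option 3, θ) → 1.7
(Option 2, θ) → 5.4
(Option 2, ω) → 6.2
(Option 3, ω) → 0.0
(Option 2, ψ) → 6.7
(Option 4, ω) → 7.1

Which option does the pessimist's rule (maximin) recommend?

Row minima: Option 1=1.1, Option 2=3.4, Option 3=0.0, Option 4=4.7
Best worst-case = 4.7 → Option 4.

Option 4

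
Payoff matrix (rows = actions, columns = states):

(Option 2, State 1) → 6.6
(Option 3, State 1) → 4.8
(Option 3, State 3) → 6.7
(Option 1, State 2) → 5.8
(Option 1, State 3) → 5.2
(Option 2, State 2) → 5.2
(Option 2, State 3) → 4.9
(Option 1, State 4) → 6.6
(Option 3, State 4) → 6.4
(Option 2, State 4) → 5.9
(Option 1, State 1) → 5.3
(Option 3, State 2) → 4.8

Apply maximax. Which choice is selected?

Row maxima: Option 1=6.6, Option 2=6.6, Option 3=6.7
Best best-case = 6.7 → Option 3.

Option 3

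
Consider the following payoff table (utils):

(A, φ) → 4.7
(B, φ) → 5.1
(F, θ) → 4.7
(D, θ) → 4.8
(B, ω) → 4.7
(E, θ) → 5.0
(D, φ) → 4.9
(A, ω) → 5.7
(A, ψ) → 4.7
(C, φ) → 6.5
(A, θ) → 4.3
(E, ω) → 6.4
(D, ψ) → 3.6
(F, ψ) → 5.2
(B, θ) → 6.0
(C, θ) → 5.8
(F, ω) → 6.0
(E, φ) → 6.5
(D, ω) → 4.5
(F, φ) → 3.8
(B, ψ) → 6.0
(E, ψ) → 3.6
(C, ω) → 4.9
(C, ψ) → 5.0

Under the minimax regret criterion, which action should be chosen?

C

Column bests: θ=6.0, φ=6.5, ψ=6.0, ω=6.4.
A regrets: 1.7, 1.8, 1.3, 0.7 → max 1.8
B regrets: 0.0, 1.4, 0.0, 1.7 → max 1.7
C regrets: 0.2, 0.0, 1.0, 1.5 → max 1.5
D regrets: 1.2, 1.6, 2.4, 1.9 → max 2.4
E regrets: 1.0, 0.0, 2.4, 0.0 → max 2.4
F regrets: 1.3, 2.7, 0.8, 0.4 → max 2.7
Smallest max regret = 1.5 → C.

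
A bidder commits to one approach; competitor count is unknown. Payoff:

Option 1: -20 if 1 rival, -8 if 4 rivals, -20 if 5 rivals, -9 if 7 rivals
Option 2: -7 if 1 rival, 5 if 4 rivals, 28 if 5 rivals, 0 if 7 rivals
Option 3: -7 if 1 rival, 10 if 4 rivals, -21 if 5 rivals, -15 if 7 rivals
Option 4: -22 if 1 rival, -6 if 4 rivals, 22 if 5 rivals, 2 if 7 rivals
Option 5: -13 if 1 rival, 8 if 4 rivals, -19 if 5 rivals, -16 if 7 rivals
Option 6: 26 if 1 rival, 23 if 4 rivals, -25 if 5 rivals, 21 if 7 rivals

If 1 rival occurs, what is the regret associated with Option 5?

Best payoff under 1 rival is 26.
Regret = 26 − (-13) = 39.

39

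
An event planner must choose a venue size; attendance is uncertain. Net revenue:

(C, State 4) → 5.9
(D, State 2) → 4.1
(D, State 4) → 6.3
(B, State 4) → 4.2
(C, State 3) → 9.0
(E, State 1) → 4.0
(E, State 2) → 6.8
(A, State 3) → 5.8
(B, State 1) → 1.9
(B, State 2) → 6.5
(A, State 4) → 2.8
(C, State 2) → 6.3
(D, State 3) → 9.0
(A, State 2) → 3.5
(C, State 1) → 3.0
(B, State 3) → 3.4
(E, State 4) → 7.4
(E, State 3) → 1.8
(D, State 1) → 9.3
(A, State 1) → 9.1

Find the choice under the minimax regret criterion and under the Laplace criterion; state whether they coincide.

minimax regret → D; laplace → D (agree)

Column bests: State 1=9.3, State 2=6.8, State 3=9.0, State 4=7.4.
A regrets: 0.2, 3.3, 3.2, 4.6 → max 4.6
B regrets: 7.4, 0.3, 5.6, 3.2 → max 7.4
C regrets: 6.3, 0.5, 0.0, 1.5 → max 6.3
D regrets: 0.0, 2.7, 0.0, 1.1 → max 2.7
E regrets: 5.3, 0.0, 7.2, 0.0 → max 7.2
Smallest max regret = 2.7 → D.
Row averages: A=5.3, B=4, C=6.05, D=7.175, E=5
Highest average = 7.175 → D.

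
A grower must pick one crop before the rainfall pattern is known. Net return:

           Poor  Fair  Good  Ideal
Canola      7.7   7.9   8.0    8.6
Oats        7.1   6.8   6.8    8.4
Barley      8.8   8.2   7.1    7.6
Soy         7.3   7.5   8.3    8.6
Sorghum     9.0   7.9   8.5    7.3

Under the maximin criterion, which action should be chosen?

Canola

Row minima: Canola=7.7, Oats=6.8, Barley=7.1, Soy=7.3, Sorghum=7.3
Best worst-case = 7.7 → Canola.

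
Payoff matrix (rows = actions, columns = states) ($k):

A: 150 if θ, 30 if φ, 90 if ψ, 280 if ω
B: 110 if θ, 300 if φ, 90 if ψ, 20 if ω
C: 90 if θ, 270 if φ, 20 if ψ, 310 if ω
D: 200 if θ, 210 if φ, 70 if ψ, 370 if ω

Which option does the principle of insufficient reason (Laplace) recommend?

D

Row averages: A=137.5, B=130, C=172.5, D=212.5
Highest average = 212.5 → D.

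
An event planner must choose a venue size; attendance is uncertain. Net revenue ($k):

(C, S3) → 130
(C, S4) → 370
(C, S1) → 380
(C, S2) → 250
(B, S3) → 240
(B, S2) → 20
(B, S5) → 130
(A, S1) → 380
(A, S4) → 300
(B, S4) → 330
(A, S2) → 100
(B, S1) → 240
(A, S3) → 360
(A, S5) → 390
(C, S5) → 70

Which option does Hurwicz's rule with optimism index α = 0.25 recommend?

A: 0.25·390 + 0.75·100 = 172.5
B: 0.25·330 + 0.75·20 = 97.5
C: 0.25·380 + 0.75·70 = 147.5
Highest Hurwicz score = 172.5 → A.

A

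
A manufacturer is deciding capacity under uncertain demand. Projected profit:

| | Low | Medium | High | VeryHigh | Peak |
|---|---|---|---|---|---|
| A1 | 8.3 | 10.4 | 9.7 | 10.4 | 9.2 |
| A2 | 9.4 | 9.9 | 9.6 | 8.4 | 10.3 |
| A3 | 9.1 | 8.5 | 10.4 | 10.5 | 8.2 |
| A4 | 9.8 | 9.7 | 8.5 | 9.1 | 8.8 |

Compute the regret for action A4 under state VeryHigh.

Best payoff under VeryHigh is 10.5.
Regret = 10.5 − 9.1 = 1.4.

1.4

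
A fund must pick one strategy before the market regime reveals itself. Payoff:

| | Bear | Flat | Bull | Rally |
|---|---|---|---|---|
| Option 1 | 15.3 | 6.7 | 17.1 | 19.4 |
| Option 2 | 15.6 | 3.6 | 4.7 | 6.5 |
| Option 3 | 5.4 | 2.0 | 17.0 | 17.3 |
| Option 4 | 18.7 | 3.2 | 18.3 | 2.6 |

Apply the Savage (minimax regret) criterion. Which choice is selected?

Option 1

Column bests: Bear=18.7, Flat=6.7, Bull=18.3, Rally=19.4.
Option 1 regrets: 3.4, 0.0, 1.2, 0.0 → max 3.4
Option 2 regrets: 3.1, 3.1, 13.6, 12.9 → max 13.6
Option 3 regrets: 13.3, 4.7, 1.3, 2.1 → max 13.3
Option 4 regrets: 0.0, 3.5, 0.0, 16.8 → max 16.8
Smallest max regret = 3.4 → Option 1.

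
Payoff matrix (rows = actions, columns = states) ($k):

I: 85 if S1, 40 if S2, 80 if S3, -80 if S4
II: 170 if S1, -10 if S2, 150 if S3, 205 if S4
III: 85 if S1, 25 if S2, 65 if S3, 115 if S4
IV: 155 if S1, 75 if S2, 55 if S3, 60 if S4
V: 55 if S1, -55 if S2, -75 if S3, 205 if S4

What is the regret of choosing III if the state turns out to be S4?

90

Best payoff under S4 is 205.
Regret = 205 − 115 = 90.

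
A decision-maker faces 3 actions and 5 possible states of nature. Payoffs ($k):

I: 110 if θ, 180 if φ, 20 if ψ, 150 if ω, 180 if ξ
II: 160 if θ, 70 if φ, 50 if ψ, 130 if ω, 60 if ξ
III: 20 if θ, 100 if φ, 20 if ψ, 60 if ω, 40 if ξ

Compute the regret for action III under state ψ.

Best payoff under ψ is 50.
Regret = 50 − 20 = 30.

30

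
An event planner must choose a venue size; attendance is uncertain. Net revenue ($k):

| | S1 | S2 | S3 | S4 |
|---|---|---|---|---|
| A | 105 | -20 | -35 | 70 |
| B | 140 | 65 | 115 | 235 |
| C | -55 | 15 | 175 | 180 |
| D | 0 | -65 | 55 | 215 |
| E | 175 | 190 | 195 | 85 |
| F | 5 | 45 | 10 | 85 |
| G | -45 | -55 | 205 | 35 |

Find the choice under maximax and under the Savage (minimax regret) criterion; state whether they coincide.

Row maxima: A=105, B=235, C=180, D=215, E=195, F=85, G=205
Best best-case = 235 → B.
Column bests: S1=175, S2=190, S3=205, S4=235.
A regrets: 70, 210, 240, 165 → max 240
B regrets: 35, 125, 90, 0 → max 125
C regrets: 230, 175, 30, 55 → max 230
D regrets: 175, 255, 150, 20 → max 255
E regrets: 0, 0, 10, 150 → max 150
F regrets: 170, 145, 195, 150 → max 195
G regrets: 220, 245, 0, 200 → max 245
Smallest max regret = 125 → B.

maximax → B; minimax regret → B (agree)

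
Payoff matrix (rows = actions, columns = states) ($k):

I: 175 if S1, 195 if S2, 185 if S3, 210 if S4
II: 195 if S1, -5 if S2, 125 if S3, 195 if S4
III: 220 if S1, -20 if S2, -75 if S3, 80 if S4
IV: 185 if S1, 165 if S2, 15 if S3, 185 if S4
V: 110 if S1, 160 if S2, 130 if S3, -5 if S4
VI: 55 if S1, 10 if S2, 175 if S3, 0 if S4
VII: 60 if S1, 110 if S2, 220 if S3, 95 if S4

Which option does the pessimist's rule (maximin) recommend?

Row minima: I=175, II=-5, III=-75, IV=15, V=-5, VI=0, VII=60
Best worst-case = 175 → I.

I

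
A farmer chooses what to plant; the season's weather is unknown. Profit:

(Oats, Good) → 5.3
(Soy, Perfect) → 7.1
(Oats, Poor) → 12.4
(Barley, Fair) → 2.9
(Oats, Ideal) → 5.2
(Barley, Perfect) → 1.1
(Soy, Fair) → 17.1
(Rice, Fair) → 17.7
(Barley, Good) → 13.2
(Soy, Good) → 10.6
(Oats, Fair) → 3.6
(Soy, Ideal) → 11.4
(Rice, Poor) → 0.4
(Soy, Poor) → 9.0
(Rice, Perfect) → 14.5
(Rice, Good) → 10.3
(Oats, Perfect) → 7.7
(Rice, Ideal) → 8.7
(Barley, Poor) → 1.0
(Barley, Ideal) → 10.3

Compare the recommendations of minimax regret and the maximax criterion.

Column bests: Poor=12.4, Fair=17.7, Good=13.2, Ideal=11.4, Perfect=14.5.
Soy regrets: 3.4, 0.6, 2.6, 0.0, 7.4 → max 7.4
Barley regrets: 11.4, 14.8, 0.0, 1.1, 13.4 → max 14.8
Oats regrets: 0.0, 14.1, 7.9, 6.2, 6.8 → max 14.1
Rice regrets: 12.0, 0.0, 2.9, 2.7, 0.0 → max 12.0
Smallest max regret = 7.4 → Soy.
Row maxima: Soy=17.1, Barley=13.2, Oats=12.4, Rice=17.7
Best best-case = 17.7 → Rice.

minimax regret → Soy; maximax → Rice (disagree)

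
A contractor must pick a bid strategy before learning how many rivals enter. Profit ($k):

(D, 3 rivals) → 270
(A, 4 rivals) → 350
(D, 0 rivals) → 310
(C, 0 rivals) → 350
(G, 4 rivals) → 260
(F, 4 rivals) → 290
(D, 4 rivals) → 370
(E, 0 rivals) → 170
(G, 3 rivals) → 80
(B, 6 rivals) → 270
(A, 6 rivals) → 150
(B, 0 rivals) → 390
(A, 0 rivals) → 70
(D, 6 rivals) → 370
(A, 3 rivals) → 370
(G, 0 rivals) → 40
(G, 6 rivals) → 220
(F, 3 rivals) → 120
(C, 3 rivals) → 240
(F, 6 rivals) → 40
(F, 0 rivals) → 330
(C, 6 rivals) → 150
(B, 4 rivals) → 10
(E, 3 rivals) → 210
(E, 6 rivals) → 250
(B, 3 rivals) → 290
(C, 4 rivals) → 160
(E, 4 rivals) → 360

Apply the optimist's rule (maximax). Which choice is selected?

B

Row maxima: A=370, B=390, C=350, D=370, E=360, F=330, G=260
Best best-case = 390 → B.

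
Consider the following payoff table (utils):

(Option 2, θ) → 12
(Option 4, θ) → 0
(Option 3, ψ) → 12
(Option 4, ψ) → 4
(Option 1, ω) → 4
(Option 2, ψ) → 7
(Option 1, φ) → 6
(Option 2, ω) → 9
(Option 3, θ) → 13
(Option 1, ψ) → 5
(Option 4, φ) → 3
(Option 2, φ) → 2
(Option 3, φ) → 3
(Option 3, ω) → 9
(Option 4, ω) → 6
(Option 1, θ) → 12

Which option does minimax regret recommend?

Column bests: θ=13, φ=6, ψ=12, ω=9.
Option 1 regrets: 1, 0, 7, 5 → max 7
Option 2 regrets: 1, 4, 5, 0 → max 5
Option 3 regrets: 0, 3, 0, 0 → max 3
Option 4 regrets: 13, 3, 8, 3 → max 13
Smallest max regret = 3 → Option 3.

Option 3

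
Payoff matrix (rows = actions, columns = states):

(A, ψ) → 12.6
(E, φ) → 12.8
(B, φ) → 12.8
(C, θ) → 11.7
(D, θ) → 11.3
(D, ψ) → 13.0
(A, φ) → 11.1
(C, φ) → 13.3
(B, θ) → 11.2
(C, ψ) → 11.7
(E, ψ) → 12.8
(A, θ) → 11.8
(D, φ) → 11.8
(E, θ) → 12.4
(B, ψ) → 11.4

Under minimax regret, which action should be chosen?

Column bests: θ=12.4, φ=13.3, ψ=13.0.
A regrets: 0.6, 2.2, 0.4 → max 2.2
B regrets: 1.2, 0.5, 1.6 → max 1.6
C regrets: 0.7, 0.0, 1.3 → max 1.3
D regrets: 1.1, 1.5, 0.0 → max 1.5
E regrets: 0.0, 0.5, 0.2 → max 0.5
Smallest max regret = 0.5 → E.

E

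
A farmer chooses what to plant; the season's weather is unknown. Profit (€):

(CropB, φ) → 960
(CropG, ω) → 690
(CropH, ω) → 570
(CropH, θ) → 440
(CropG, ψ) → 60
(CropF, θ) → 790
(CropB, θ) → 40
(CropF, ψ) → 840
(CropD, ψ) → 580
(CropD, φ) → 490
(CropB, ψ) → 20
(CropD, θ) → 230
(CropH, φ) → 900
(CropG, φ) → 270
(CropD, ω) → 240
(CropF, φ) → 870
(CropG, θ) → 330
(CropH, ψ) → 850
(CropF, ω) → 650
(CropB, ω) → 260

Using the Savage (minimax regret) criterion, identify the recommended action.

Column bests: θ=790, φ=960, ψ=850, ω=690.
CropB regrets: 750, 0, 830, 430 → max 830
CropH regrets: 350, 60, 0, 120 → max 350
CropF regrets: 0, 90, 10, 40 → max 90
CropG regrets: 460, 690, 790, 0 → max 790
CropD regrets: 560, 470, 270, 450 → max 560
Smallest max regret = 90 → CropF.

CropF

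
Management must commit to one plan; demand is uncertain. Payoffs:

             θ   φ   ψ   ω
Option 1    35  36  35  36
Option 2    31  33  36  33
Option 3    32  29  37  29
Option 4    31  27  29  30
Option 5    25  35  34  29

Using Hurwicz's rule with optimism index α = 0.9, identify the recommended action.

Option 3

Option 1: 0.9·36 + 0.1·35 = 35.9
Option 2: 0.9·36 + 0.1·31 = 35.5
Option 3: 0.9·37 + 0.1·29 = 36.2
Option 4: 0.9·31 + 0.1·27 = 30.6
Option 5: 0.9·35 + 0.1·25 = 34
Highest Hurwicz score = 36.2 → Option 3.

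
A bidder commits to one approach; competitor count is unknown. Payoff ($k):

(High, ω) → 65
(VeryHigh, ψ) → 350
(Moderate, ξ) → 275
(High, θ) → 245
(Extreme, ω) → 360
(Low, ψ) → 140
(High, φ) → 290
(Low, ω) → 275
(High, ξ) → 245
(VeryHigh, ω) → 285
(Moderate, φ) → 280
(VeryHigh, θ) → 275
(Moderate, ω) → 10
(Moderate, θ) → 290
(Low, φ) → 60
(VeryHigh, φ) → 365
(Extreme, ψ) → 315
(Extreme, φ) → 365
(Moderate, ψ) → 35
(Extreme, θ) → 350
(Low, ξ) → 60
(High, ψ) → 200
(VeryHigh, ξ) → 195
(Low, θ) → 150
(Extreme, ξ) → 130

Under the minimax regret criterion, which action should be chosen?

Column bests: θ=350, φ=365, ψ=350, ω=360, ξ=275.
Low regrets: 200, 305, 210, 85, 215 → max 305
Moderate regrets: 60, 85, 315, 350, 0 → max 350
High regrets: 105, 75, 150, 295, 30 → max 295
VeryHigh regrets: 75, 0, 0, 75, 80 → max 80
Extreme regrets: 0, 0, 35, 0, 145 → max 145
Smallest max regret = 80 → VeryHigh.

VeryHigh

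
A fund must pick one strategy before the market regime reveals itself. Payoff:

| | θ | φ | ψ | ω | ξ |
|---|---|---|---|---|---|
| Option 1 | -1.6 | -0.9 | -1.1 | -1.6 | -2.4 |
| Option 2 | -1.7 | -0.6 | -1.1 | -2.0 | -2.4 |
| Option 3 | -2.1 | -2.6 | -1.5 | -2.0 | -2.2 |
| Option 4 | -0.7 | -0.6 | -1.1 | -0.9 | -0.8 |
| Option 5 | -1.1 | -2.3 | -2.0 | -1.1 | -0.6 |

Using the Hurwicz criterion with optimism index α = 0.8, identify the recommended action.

Option 4

Option 1: 0.8·(-0.9) + 0.2·(-2.4) = -1.2
Option 2: 0.8·(-0.6) + 0.2·(-2.4) = -0.96
Option 3: 0.8·(-1.5) + 0.2·(-2.6) = -1.72
Option 4: 0.8·(-0.6) + 0.2·(-1.1) = -0.7
Option 5: 0.8·(-0.6) + 0.2·(-2.3) = -0.94
Highest Hurwicz score = -0.7 → Option 4.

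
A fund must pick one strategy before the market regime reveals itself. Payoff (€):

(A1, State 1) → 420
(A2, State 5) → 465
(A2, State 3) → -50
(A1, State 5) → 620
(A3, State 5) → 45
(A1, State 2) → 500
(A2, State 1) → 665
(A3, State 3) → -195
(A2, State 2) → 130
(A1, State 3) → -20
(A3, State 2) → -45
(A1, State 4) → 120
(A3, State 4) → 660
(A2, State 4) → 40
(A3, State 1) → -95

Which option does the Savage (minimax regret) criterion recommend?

Column bests: State 1=665, State 2=500, State 3=-20, State 4=660, State 5=620.
A1 regrets: 245, 0, 0, 540, 0 → max 540
A2 regrets: 0, 370, 30, 620, 155 → max 620
A3 regrets: 760, 545, 175, 0, 575 → max 760
Smallest max regret = 540 → A1.

A1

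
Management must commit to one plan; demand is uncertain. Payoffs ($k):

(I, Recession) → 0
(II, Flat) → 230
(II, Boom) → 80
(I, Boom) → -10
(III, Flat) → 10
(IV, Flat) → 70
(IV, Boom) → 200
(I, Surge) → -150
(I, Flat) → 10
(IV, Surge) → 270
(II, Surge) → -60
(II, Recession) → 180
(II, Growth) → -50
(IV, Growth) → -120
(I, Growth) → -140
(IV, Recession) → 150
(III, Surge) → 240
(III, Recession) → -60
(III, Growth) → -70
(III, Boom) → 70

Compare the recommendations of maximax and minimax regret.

Row maxima: I=10, II=230, III=240, IV=270
Best best-case = 270 → IV.
Column bests: Recession=180, Flat=230, Growth=-50, Boom=200, Surge=270.
I regrets: 180, 220, 90, 210, 420 → max 420
II regrets: 0, 0, 0, 120, 330 → max 330
III regrets: 240, 220, 20, 130, 30 → max 240
IV regrets: 30, 160, 70, 0, 0 → max 160
Smallest max regret = 160 → IV.

maximax → IV; minimax regret → IV (agree)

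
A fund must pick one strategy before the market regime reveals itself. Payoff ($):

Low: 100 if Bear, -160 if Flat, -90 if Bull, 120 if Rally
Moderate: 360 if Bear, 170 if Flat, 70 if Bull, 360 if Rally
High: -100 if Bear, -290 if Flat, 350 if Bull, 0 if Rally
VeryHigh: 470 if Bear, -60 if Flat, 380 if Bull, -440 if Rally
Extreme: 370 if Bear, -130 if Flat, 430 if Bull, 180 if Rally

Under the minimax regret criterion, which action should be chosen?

Extreme

Column bests: Bear=470, Flat=170, Bull=430, Rally=360.
Low regrets: 370, 330, 520, 240 → max 520
Moderate regrets: 110, 0, 360, 0 → max 360
High regrets: 570, 460, 80, 360 → max 570
VeryHigh regrets: 0, 230, 50, 800 → max 800
Extreme regrets: 100, 300, 0, 180 → max 300
Smallest max regret = 300 → Extreme.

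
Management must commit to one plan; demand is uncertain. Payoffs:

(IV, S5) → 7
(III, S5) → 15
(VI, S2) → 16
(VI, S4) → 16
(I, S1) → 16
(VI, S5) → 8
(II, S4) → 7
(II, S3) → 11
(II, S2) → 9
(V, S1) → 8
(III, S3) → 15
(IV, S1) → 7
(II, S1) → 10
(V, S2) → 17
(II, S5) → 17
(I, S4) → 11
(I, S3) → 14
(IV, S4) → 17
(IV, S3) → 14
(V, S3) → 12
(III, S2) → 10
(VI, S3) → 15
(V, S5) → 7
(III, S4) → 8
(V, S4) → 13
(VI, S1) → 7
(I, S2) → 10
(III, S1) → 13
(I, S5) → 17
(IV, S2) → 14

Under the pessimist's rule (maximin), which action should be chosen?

Row minima: I=10, II=7, III=8, IV=7, V=7, VI=7
Best worst-case = 10 → I.

I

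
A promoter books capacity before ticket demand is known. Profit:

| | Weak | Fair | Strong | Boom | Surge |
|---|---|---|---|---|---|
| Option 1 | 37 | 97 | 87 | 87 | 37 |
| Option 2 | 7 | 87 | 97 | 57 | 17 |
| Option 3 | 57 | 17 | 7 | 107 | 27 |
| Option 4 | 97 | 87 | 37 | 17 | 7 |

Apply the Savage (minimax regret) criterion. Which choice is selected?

Option 1

Column bests: Weak=97, Fair=97, Strong=97, Boom=107, Surge=37.
Option 1 regrets: 60, 0, 10, 20, 0 → max 60
Option 2 regrets: 90, 10, 0, 50, 20 → max 90
Option 3 regrets: 40, 80, 90, 0, 10 → max 90
Option 4 regrets: 0, 10, 60, 90, 30 → max 90
Smallest max regret = 60 → Option 1.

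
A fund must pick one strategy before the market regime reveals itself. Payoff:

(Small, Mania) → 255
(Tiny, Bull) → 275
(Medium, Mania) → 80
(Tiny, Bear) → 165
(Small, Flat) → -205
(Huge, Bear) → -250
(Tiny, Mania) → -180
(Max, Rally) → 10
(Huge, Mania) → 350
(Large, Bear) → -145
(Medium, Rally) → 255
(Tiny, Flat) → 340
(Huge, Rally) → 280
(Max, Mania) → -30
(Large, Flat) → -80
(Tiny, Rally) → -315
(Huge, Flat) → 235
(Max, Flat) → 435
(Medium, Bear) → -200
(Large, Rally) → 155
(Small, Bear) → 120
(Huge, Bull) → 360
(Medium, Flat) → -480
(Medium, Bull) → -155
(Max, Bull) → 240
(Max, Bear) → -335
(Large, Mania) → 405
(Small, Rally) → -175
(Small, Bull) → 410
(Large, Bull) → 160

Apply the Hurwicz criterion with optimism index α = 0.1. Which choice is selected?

Tiny: 0.1·340 + 0.9·(-315) = -249.5
Small: 0.1·410 + 0.9·(-205) = -143.5
Medium: 0.1·255 + 0.9·(-480) = -406.5
Large: 0.1·405 + 0.9·(-145) = -90
Huge: 0.1·360 + 0.9·(-250) = -189
Max: 0.1·435 + 0.9·(-335) = -258
Highest Hurwicz score = -90 → Large.

Large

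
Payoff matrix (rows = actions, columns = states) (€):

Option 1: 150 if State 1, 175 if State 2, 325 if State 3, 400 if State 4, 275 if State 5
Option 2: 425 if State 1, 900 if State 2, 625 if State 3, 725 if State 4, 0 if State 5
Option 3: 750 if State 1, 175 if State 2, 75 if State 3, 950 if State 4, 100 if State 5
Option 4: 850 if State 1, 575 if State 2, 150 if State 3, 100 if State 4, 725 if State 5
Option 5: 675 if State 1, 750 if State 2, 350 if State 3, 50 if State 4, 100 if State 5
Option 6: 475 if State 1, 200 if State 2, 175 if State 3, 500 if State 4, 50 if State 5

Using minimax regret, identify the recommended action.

Column bests: State 1=850, State 2=900, State 3=625, State 4=950, State 5=725.
Option 1 regrets: 700, 725, 300, 550, 450 → max 725
Option 2 regrets: 425, 0, 0, 225, 725 → max 725
Option 3 regrets: 100, 725, 550, 0, 625 → max 725
Option 4 regrets: 0, 325, 475, 850, 0 → max 850
Option 5 regrets: 175, 150, 275, 900, 625 → max 900
Option 6 regrets: 375, 700, 450, 450, 675 → max 700
Smallest max regret = 700 → Option 6.

Option 6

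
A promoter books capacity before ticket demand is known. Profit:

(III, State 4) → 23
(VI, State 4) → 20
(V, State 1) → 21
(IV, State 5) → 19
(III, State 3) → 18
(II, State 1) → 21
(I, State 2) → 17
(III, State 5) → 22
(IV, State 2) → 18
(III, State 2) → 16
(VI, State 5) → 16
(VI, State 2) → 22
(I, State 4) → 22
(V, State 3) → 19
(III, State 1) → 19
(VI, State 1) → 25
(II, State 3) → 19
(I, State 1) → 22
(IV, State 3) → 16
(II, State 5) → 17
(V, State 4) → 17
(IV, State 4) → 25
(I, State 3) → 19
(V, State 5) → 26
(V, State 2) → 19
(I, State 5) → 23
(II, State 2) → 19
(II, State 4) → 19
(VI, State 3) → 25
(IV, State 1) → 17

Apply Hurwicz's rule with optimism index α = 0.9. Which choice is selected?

I: 0.9·23 + 0.1·17 = 22.4
II: 0.9·21 + 0.1·17 = 20.6
III: 0.9·23 + 0.1·16 = 22.3
IV: 0.9·25 + 0.1·16 = 24.1
V: 0.9·26 + 0.1·17 = 25.1
VI: 0.9·25 + 0.1·16 = 24.1
Highest Hurwicz score = 25.1 → V.

V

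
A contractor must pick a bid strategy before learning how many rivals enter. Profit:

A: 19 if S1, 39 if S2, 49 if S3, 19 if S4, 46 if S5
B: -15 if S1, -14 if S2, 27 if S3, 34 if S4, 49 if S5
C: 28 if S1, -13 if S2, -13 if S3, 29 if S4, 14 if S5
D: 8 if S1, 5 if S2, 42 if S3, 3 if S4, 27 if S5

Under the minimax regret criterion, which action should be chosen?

A

Column bests: S1=28, S2=39, S3=49, S4=34, S5=49.
A regrets: 9, 0, 0, 15, 3 → max 15
B regrets: 43, 53, 22, 0, 0 → max 53
C regrets: 0, 52, 62, 5, 35 → max 62
D regrets: 20, 34, 7, 31, 22 → max 34
Smallest max regret = 15 → A.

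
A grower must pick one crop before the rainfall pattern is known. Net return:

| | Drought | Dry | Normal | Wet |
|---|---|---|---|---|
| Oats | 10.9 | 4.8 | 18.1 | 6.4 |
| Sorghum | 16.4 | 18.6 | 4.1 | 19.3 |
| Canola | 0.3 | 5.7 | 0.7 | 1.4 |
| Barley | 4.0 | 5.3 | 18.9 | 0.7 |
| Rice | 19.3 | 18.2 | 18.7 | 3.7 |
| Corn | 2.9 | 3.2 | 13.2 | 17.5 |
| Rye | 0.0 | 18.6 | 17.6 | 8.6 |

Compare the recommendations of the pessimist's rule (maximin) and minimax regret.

maximin → Oats; minimax regret → Oats (agree)

Row minima: Oats=4.8, Sorghum=4.1, Canola=0.3, Barley=0.7, Rice=3.7, Corn=2.9, Rye=0.0
Best worst-case = 4.8 → Oats.
Column bests: Drought=19.3, Dry=18.6, Normal=18.9, Wet=19.3.
Oats regrets: 8.4, 13.8, 0.8, 12.9 → max 13.8
Sorghum regrets: 2.9, 0.0, 14.8, 0.0 → max 14.8
Canola regrets: 19.0, 12.9, 18.2, 17.9 → max 19.0
Barley regrets: 15.3, 13.3, 0.0, 18.6 → max 18.6
Rice regrets: 0.0, 0.4, 0.2, 15.6 → max 15.6
Corn regrets: 16.4, 15.4, 5.7, 1.8 → max 16.4
Rye regrets: 19.3, 0.0, 1.3, 10.7 → max 19.3
Smallest max regret = 13.8 → Oats.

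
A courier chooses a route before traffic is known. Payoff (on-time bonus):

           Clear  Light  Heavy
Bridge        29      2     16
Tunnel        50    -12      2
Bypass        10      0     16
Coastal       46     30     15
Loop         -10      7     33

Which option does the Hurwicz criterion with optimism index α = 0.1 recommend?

Coastal

Bridge: 0.1·29 + 0.9·2 = 4.7
Tunnel: 0.1·50 + 0.9·(-12) = -5.8
Bypass: 0.1·16 + 0.9·0 = 1.6
Coastal: 0.1·46 + 0.9·15 = 18.1
Loop: 0.1·33 + 0.9·(-10) = -5.7
Highest Hurwicz score = 18.1 → Coastal.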